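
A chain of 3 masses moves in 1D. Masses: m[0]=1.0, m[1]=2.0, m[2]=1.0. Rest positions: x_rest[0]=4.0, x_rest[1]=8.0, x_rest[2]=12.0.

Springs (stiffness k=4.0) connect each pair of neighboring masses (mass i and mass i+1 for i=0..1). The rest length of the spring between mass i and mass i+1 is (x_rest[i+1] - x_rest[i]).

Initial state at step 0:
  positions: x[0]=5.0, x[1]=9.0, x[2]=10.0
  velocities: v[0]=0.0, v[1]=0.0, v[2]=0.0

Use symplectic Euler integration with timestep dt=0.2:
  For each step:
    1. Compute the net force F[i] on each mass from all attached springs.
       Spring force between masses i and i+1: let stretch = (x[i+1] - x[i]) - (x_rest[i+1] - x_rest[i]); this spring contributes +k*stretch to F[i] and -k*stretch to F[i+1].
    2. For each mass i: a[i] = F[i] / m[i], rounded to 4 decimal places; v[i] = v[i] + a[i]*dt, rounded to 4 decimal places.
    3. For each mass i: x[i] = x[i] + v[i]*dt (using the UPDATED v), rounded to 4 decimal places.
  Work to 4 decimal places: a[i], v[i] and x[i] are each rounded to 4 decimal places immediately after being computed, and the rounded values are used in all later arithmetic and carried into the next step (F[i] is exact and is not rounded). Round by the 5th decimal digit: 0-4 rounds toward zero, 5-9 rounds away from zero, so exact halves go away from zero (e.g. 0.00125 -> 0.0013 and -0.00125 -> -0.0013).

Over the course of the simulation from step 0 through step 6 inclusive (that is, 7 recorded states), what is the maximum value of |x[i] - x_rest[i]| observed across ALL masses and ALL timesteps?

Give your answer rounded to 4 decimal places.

Step 0: x=[5.0000 9.0000 10.0000] v=[0.0000 0.0000 0.0000]
Step 1: x=[5.0000 8.7600 10.4800] v=[0.0000 -1.2000 2.4000]
Step 2: x=[4.9616 8.3568 11.3248] v=[-0.1920 -2.0160 4.2240]
Step 3: x=[4.8264 7.9194 12.3347] v=[-0.6758 -2.1869 5.0496]
Step 4: x=[4.5461 7.5878 13.2782] v=[-1.4014 -1.6580 4.7174]
Step 5: x=[4.1125 7.4681 13.9512] v=[-2.1680 -0.5985 3.3651]
Step 6: x=[3.5758 7.5986 14.2269] v=[-2.6835 0.6525 1.3786]
Max displacement = 2.2269

Answer: 2.2269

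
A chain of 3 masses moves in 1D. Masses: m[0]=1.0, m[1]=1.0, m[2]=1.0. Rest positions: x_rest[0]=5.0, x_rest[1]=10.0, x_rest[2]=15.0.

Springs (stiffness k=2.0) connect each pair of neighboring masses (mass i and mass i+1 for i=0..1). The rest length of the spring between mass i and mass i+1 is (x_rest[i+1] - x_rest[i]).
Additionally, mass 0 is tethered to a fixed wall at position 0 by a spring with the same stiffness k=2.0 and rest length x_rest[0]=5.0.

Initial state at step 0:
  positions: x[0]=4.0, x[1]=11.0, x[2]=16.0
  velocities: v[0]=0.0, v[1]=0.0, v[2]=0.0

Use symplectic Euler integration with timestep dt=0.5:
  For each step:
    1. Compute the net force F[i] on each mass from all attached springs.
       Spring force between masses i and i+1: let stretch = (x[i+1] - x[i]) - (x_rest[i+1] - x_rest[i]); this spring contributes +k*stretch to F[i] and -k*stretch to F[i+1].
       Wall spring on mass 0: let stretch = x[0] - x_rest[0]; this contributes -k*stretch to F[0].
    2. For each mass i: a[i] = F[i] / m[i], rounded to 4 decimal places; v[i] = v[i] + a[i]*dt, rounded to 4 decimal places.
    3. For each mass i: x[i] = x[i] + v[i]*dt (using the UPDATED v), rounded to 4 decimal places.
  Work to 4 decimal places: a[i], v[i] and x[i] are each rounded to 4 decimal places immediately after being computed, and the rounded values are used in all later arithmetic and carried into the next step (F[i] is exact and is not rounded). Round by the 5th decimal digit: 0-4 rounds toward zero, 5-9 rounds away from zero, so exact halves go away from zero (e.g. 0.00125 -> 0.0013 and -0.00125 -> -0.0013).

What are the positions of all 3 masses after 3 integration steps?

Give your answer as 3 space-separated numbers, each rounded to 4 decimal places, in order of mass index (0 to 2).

Answer: 5.8750 10.7500 14.6250

Derivation:
Step 0: x=[4.0000 11.0000 16.0000] v=[0.0000 0.0000 0.0000]
Step 1: x=[5.5000 10.0000 16.0000] v=[3.0000 -2.0000 0.0000]
Step 2: x=[6.5000 9.7500 15.5000] v=[2.0000 -0.5000 -1.0000]
Step 3: x=[5.8750 10.7500 14.6250] v=[-1.2500 2.0000 -1.7500]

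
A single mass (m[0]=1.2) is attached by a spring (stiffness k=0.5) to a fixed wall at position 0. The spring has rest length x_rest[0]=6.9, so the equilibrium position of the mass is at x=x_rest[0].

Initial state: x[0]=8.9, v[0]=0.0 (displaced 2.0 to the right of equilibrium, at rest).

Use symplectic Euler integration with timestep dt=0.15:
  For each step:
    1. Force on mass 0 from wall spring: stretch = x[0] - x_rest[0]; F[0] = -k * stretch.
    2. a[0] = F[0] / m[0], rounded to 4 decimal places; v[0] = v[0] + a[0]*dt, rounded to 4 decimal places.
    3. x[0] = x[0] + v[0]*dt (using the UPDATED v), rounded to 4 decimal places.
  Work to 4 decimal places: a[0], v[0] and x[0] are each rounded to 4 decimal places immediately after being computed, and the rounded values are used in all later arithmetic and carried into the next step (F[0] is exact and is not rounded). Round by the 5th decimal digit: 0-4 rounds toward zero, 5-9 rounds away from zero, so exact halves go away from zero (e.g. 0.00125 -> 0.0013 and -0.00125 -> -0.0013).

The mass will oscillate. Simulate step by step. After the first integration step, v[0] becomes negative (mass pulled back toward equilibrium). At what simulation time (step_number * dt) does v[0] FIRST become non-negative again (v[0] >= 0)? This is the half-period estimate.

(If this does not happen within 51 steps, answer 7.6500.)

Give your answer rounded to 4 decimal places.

Step 0: x=[8.9000] v=[0.0000]
Step 1: x=[8.8813] v=[-0.1250]
Step 2: x=[8.8440] v=[-0.2488]
Step 3: x=[8.7885] v=[-0.3703]
Step 4: x=[8.7153] v=[-0.4883]
Step 5: x=[8.6250] v=[-0.6018]
Step 6: x=[8.5186] v=[-0.7096]
Step 7: x=[8.3970] v=[-0.8108]
Step 8: x=[8.2613] v=[-0.9044]
Step 9: x=[8.1129] v=[-0.9895]
Step 10: x=[7.9531] v=[-1.0653]
Step 11: x=[7.7834] v=[-1.1311]
Step 12: x=[7.6055] v=[-1.1863]
Step 13: x=[7.4209] v=[-1.2304]
Step 14: x=[7.2315] v=[-1.2630]
Step 15: x=[7.0389] v=[-1.2837]
Step 16: x=[6.8450] v=[-1.2924]
Step 17: x=[6.6517] v=[-1.2890]
Step 18: x=[6.4607] v=[-1.2735]
Step 19: x=[6.2738] v=[-1.2461]
Step 20: x=[6.0928] v=[-1.2070]
Step 21: x=[5.9193] v=[-1.1566]
Step 22: x=[5.7550] v=[-1.0953]
Step 23: x=[5.6014] v=[-1.0237]
Step 24: x=[5.4600] v=[-0.9425]
Step 25: x=[5.3321] v=[-0.8525]
Step 26: x=[5.2189] v=[-0.7545]
Step 27: x=[5.1215] v=[-0.6494]
Step 28: x=[5.0408] v=[-0.5383]
Step 29: x=[4.9775] v=[-0.4221]
Step 30: x=[4.9322] v=[-0.3020]
Step 31: x=[4.9054] v=[-0.1790]
Step 32: x=[4.8973] v=[-0.0543]
Step 33: x=[4.9079] v=[0.0709]
First v>=0 after going negative at step 33, time=4.9500

Answer: 4.9500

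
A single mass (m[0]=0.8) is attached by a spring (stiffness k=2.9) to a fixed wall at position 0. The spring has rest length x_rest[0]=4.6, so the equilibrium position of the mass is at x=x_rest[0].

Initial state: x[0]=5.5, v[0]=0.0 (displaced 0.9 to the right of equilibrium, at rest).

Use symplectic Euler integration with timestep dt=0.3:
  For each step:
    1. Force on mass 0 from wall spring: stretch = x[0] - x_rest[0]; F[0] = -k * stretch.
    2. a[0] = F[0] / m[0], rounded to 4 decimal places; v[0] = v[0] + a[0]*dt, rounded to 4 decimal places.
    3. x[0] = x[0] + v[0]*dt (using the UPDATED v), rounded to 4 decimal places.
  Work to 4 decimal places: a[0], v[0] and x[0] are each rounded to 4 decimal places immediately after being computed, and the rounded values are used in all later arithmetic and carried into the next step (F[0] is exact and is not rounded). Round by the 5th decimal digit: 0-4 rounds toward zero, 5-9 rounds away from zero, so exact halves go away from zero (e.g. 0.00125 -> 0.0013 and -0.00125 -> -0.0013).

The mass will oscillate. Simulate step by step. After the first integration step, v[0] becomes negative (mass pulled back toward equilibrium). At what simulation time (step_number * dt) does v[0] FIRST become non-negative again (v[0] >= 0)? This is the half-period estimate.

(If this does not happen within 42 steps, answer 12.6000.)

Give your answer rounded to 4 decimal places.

Answer: 1.8000

Derivation:
Step 0: x=[5.5000] v=[0.0000]
Step 1: x=[5.2064] v=[-0.9788]
Step 2: x=[4.7149] v=[-1.6383]
Step 3: x=[4.1859] v=[-1.7633]
Step 4: x=[3.7920] v=[-1.3130]
Step 5: x=[3.6617] v=[-0.4343]
Step 6: x=[3.8375] v=[0.5861]
First v>=0 after going negative at step 6, time=1.8000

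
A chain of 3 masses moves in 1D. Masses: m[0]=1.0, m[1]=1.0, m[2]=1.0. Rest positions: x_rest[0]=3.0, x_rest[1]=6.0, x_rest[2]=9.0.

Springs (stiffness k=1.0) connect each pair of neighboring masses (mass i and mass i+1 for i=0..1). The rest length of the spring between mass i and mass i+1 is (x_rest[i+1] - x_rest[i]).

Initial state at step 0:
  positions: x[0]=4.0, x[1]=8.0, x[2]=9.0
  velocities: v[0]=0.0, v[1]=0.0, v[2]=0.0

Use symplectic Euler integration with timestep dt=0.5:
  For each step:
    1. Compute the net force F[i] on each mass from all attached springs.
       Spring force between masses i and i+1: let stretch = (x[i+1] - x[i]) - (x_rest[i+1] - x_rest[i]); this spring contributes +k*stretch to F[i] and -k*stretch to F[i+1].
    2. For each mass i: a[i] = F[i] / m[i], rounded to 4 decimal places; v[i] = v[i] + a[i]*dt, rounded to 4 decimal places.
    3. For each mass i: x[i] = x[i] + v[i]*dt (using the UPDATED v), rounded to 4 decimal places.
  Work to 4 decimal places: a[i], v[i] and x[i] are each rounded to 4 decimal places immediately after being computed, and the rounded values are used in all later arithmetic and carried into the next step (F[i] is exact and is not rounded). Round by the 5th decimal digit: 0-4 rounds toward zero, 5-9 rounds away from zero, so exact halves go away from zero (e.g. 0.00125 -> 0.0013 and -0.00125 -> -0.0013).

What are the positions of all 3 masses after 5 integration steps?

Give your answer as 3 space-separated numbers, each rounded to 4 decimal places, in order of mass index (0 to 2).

Answer: 3.3994 7.2354 10.3653

Derivation:
Step 0: x=[4.0000 8.0000 9.0000] v=[0.0000 0.0000 0.0000]
Step 1: x=[4.2500 7.2500 9.5000] v=[0.5000 -1.5000 1.0000]
Step 2: x=[4.5000 6.3125 10.1875] v=[0.5000 -1.8750 1.3750]
Step 3: x=[4.4531 5.8906 10.6563] v=[-0.0938 -0.8438 0.9375]
Step 4: x=[4.0156 6.3008 10.6837] v=[-0.8751 0.8203 0.0547]
Step 5: x=[3.3994 7.2354 10.3653] v=[-1.2325 1.8692 -0.6368]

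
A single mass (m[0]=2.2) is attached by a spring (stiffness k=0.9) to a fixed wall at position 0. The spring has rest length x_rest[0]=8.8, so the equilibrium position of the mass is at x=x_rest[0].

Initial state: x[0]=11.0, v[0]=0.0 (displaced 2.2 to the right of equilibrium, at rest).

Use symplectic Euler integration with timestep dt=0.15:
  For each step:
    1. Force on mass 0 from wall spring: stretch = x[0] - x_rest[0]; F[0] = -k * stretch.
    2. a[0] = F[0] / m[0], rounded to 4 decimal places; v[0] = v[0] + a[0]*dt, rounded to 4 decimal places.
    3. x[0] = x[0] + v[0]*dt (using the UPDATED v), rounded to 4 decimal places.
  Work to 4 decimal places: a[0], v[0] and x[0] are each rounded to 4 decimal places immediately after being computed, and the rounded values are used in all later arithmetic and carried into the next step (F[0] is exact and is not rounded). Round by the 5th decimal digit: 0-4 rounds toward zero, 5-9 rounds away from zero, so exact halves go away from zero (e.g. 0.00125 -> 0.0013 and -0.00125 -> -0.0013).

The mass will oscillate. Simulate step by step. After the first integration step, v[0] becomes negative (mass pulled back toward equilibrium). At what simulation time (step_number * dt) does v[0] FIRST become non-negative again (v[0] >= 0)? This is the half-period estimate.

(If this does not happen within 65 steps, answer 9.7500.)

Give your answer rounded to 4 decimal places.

Step 0: x=[11.0000] v=[0.0000]
Step 1: x=[10.9798] v=[-0.1350]
Step 2: x=[10.9395] v=[-0.2688]
Step 3: x=[10.8795] v=[-0.4001]
Step 4: x=[10.8003] v=[-0.5277]
Step 5: x=[10.7027] v=[-0.6504]
Step 6: x=[10.5876] v=[-0.7672]
Step 7: x=[10.4561] v=[-0.8769]
Step 8: x=[10.3093] v=[-0.9785]
Step 9: x=[10.1486] v=[-1.0711]
Step 10: x=[9.9755] v=[-1.1539]
Step 11: x=[9.7916] v=[-1.2260]
Step 12: x=[9.5986] v=[-1.2869]
Step 13: x=[9.3982] v=[-1.3359]
Step 14: x=[9.1923] v=[-1.3726]
Step 15: x=[8.9828] v=[-1.3967]
Step 16: x=[8.7716] v=[-1.4079]
Step 17: x=[8.5607] v=[-1.4062]
Step 18: x=[8.3520] v=[-1.3915]
Step 19: x=[8.1474] v=[-1.3640]
Step 20: x=[7.9488] v=[-1.3240]
Step 21: x=[7.7580] v=[-1.2718]
Step 22: x=[7.5768] v=[-1.2079]
Step 23: x=[7.4069] v=[-1.1328]
Step 24: x=[7.2498] v=[-1.0473]
Step 25: x=[7.1070] v=[-0.9522]
Step 26: x=[6.9798] v=[-0.8483]
Step 27: x=[6.8693] v=[-0.7366]
Step 28: x=[6.7766] v=[-0.6181]
Step 29: x=[6.7025] v=[-0.4939]
Step 30: x=[6.6477] v=[-0.3652]
Step 31: x=[6.6127] v=[-0.2331]
Step 32: x=[6.5979] v=[-0.0989]
Step 33: x=[6.6033] v=[0.0362]
First v>=0 after going negative at step 33, time=4.9500

Answer: 4.9500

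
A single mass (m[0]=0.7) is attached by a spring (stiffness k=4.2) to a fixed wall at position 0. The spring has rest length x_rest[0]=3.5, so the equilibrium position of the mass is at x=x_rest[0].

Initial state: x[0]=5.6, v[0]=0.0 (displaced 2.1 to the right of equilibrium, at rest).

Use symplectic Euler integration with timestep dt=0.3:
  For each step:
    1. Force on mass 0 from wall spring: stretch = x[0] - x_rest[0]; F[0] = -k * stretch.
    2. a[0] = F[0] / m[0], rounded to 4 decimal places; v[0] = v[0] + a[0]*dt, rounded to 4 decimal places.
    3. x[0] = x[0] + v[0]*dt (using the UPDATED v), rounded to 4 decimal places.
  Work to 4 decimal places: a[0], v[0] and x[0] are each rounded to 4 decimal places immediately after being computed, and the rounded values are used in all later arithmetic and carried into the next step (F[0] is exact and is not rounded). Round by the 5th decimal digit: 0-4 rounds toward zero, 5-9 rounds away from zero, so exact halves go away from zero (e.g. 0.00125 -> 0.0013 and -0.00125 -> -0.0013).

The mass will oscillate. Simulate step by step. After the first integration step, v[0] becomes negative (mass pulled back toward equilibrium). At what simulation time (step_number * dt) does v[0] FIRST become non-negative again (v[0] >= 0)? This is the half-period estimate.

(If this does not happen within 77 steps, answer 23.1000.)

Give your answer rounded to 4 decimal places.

Step 0: x=[5.6000] v=[0.0000]
Step 1: x=[4.4660] v=[-3.7800]
Step 2: x=[2.8104] v=[-5.5188]
Step 3: x=[1.5272] v=[-4.2775]
Step 4: x=[1.3093] v=[-0.7265]
Step 5: x=[2.2743] v=[3.2168]
First v>=0 after going negative at step 5, time=1.5000

Answer: 1.5000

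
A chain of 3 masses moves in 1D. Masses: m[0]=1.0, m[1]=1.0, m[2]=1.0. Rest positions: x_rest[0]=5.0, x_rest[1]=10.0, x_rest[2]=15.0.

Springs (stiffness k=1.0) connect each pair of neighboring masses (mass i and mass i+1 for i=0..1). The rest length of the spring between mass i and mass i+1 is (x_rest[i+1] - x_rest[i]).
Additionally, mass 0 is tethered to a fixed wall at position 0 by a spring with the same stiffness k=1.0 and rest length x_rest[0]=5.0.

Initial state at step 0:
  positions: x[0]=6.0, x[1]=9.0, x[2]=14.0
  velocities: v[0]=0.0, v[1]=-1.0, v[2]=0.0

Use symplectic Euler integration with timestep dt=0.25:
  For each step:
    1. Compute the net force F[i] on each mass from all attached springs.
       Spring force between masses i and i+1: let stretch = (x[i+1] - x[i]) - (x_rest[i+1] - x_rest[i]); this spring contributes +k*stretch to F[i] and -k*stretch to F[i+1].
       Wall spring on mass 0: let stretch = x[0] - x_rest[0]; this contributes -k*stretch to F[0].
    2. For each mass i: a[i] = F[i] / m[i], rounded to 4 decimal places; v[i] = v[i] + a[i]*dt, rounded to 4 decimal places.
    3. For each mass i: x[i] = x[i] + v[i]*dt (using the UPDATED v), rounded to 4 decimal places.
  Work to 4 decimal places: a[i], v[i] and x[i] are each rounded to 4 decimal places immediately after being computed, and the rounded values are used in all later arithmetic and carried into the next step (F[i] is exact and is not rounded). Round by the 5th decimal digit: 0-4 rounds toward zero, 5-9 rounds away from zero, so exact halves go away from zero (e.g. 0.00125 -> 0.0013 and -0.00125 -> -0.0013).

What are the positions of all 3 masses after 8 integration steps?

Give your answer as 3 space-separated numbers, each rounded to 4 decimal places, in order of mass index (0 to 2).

Answer: 3.1172 9.4113 14.1123

Derivation:
Step 0: x=[6.0000 9.0000 14.0000] v=[0.0000 -1.0000 0.0000]
Step 1: x=[5.8125 8.8750 14.0000] v=[-0.7500 -0.5000 0.0000]
Step 2: x=[5.4531 8.8789 13.9922] v=[-1.4375 0.0156 -0.0313]
Step 3: x=[4.9670 8.9883 13.9773] v=[-1.9443 0.4375 -0.0596]
Step 4: x=[4.4218 9.1582 13.9631] v=[-2.1807 0.6794 -0.0569]
Step 5: x=[3.8963 9.3323 13.9611] v=[-2.1021 0.6965 -0.0081]
Step 6: x=[3.4670 9.4560 13.9823] v=[-1.7172 0.4947 0.0847]
Step 7: x=[3.1953 9.4883 14.0331] v=[-1.0867 0.1290 0.2031]
Step 8: x=[3.1172 9.4113 14.1123] v=[-0.3123 -0.3081 0.3169]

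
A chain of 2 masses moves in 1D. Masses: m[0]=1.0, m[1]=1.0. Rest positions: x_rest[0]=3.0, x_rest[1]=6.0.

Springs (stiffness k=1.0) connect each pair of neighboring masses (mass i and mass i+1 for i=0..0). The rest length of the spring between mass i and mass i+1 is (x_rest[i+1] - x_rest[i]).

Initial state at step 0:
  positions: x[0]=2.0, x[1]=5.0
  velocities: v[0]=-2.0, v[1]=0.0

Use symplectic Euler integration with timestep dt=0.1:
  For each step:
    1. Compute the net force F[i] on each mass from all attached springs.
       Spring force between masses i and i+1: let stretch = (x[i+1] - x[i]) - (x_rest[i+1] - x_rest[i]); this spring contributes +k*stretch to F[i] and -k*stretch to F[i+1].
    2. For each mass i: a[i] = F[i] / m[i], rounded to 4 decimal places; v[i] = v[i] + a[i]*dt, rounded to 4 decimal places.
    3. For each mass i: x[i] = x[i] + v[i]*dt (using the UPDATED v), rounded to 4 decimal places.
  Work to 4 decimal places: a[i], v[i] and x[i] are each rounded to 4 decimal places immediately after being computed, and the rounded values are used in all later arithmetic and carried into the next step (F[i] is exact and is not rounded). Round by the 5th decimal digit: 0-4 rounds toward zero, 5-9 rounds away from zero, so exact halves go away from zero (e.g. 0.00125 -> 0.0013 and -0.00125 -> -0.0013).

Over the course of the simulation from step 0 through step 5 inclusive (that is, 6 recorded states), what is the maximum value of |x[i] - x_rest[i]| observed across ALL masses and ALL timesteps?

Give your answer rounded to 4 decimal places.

Step 0: x=[2.0000 5.0000] v=[-2.0000 0.0000]
Step 1: x=[1.8000 5.0000] v=[-2.0000 0.0000]
Step 2: x=[1.6020 4.9980] v=[-1.9800 -0.0200]
Step 3: x=[1.4080 4.9920] v=[-1.9404 -0.0596]
Step 4: x=[1.2198 4.9802] v=[-1.8820 -0.1180]
Step 5: x=[1.0392 4.9608] v=[-1.8060 -0.1940]
Max displacement = 1.9608

Answer: 1.9608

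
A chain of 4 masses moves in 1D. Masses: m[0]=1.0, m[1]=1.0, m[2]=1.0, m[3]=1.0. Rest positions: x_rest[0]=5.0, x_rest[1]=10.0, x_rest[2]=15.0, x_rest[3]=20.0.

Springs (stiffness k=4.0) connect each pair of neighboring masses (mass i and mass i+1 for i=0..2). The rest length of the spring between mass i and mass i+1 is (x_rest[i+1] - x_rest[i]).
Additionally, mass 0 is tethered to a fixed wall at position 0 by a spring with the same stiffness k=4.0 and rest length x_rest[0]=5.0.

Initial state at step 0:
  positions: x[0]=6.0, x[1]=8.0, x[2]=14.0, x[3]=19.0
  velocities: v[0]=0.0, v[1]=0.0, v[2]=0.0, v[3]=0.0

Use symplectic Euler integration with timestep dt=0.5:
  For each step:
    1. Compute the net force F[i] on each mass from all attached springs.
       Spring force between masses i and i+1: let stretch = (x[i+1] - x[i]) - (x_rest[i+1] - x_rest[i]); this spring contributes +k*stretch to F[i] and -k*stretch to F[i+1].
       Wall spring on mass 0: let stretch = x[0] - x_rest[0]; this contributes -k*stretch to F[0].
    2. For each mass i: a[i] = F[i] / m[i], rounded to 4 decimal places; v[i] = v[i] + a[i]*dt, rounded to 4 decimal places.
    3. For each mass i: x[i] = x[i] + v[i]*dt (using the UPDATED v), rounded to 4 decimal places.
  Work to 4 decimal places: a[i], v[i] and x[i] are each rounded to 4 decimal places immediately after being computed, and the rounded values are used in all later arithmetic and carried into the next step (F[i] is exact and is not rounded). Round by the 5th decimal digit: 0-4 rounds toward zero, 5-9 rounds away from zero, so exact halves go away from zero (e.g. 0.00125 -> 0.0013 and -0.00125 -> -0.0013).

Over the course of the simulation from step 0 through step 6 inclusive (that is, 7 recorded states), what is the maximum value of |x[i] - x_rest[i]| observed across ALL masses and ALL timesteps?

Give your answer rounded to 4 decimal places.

Answer: 3.0000

Derivation:
Step 0: x=[6.0000 8.0000 14.0000 19.0000] v=[0.0000 0.0000 0.0000 0.0000]
Step 1: x=[2.0000 12.0000 13.0000 19.0000] v=[-8.0000 8.0000 -2.0000 0.0000]
Step 2: x=[6.0000 7.0000 17.0000 18.0000] v=[8.0000 -10.0000 8.0000 -2.0000]
Step 3: x=[5.0000 11.0000 12.0000 21.0000] v=[-2.0000 8.0000 -10.0000 6.0000]
Step 4: x=[5.0000 10.0000 15.0000 20.0000] v=[0.0000 -2.0000 6.0000 -2.0000]
Step 5: x=[5.0000 9.0000 18.0000 19.0000] v=[0.0000 -2.0000 6.0000 -2.0000]
Step 6: x=[4.0000 13.0000 13.0000 22.0000] v=[-2.0000 8.0000 -10.0000 6.0000]
Max displacement = 3.0000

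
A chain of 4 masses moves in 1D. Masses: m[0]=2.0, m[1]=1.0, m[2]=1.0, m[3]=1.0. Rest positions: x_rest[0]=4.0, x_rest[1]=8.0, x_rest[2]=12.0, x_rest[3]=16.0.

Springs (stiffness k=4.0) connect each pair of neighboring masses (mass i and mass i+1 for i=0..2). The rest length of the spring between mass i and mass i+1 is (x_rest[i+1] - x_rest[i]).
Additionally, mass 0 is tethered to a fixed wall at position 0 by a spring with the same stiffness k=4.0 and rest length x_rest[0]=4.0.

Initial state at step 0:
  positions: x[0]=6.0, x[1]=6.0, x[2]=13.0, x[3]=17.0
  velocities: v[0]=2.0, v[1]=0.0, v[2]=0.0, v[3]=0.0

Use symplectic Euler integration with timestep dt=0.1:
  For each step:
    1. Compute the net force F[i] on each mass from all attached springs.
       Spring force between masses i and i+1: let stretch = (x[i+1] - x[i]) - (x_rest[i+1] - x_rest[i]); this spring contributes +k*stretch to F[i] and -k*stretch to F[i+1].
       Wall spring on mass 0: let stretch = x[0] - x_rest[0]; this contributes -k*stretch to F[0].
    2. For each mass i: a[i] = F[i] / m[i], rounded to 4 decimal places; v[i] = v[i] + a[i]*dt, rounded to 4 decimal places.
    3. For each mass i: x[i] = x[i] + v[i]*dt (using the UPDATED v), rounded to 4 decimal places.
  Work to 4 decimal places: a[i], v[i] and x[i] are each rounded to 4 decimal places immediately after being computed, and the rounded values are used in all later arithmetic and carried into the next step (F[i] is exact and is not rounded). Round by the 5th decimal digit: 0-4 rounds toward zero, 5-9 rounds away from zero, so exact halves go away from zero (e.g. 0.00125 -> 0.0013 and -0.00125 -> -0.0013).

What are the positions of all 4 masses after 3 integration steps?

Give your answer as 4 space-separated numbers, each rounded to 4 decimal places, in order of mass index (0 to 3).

Answer: 5.8994 7.5549 12.3812 16.9770

Derivation:
Step 0: x=[6.0000 6.0000 13.0000 17.0000] v=[2.0000 0.0000 0.0000 0.0000]
Step 1: x=[6.0800 6.2800 12.8800 17.0000] v=[0.8000 2.8000 -1.2000 0.0000]
Step 2: x=[6.0424 6.8160 12.6608 16.9952] v=[-0.3760 5.3600 -2.1920 -0.0480]
Step 3: x=[5.8994 7.5549 12.3812 16.9770] v=[-1.4298 7.3885 -2.7962 -0.1818]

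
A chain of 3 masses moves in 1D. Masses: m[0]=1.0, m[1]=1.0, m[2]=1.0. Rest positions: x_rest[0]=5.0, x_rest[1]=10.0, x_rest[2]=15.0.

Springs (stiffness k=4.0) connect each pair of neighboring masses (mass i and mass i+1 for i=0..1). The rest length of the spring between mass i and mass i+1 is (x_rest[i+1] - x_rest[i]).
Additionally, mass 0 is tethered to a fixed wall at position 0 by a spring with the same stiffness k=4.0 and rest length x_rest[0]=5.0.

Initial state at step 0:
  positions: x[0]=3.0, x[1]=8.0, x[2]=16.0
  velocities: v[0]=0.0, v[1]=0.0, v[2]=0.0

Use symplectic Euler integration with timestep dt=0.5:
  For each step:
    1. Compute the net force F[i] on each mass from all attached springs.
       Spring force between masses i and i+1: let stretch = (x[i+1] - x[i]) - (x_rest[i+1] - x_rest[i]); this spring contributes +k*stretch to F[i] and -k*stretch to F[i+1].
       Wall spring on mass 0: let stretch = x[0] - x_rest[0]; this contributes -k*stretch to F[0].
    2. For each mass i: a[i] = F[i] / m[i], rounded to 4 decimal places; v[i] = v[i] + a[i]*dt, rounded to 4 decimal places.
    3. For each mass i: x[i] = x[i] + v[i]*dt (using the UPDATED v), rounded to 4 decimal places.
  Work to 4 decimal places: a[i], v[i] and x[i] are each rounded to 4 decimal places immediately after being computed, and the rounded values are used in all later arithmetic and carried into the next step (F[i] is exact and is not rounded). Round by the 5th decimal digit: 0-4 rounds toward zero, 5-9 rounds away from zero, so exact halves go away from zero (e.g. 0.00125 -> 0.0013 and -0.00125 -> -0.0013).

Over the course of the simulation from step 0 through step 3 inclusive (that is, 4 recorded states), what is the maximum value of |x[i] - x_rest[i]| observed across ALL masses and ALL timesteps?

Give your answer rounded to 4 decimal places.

Answer: 3.0000

Derivation:
Step 0: x=[3.0000 8.0000 16.0000] v=[0.0000 0.0000 0.0000]
Step 1: x=[5.0000 11.0000 13.0000] v=[4.0000 6.0000 -6.0000]
Step 2: x=[8.0000 10.0000 13.0000] v=[6.0000 -2.0000 0.0000]
Step 3: x=[5.0000 10.0000 15.0000] v=[-6.0000 0.0000 4.0000]
Max displacement = 3.0000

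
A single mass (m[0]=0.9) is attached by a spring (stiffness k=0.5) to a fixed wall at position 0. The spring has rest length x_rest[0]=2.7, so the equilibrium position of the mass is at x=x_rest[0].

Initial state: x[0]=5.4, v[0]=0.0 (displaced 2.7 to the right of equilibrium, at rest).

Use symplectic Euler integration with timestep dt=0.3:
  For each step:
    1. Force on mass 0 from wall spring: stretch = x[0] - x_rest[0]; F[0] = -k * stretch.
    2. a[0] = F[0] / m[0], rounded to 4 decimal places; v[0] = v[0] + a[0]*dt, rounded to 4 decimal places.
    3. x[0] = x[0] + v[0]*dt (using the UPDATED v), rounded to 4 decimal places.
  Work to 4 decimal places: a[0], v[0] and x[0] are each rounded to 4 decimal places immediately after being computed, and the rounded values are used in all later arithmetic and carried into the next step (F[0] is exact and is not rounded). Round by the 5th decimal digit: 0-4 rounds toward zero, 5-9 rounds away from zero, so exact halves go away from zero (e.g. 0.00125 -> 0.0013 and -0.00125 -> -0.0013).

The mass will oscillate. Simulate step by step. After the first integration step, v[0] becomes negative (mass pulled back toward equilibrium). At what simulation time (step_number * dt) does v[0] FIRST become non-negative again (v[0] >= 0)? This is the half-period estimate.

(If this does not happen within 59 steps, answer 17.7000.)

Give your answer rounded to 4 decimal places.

Step 0: x=[5.4000] v=[0.0000]
Step 1: x=[5.2650] v=[-0.4500]
Step 2: x=[5.0018] v=[-0.8775]
Step 3: x=[4.6235] v=[-1.2611]
Step 4: x=[4.1490] v=[-1.5817]
Step 5: x=[3.6020] v=[-1.8232]
Step 6: x=[3.0100] v=[-1.9735]
Step 7: x=[2.4024] v=[-2.0252]
Step 8: x=[1.8097] v=[-1.9756]
Step 9: x=[1.2615] v=[-1.8272]
Step 10: x=[0.7853] v=[-1.5874]
Step 11: x=[0.4048] v=[-1.2683]
Step 12: x=[0.1391] v=[-0.8858]
Step 13: x=[0.0014] v=[-0.4590]
Step 14: x=[-0.0014] v=[-0.0092]
Step 15: x=[0.1309] v=[0.4410]
First v>=0 after going negative at step 15, time=4.5000

Answer: 4.5000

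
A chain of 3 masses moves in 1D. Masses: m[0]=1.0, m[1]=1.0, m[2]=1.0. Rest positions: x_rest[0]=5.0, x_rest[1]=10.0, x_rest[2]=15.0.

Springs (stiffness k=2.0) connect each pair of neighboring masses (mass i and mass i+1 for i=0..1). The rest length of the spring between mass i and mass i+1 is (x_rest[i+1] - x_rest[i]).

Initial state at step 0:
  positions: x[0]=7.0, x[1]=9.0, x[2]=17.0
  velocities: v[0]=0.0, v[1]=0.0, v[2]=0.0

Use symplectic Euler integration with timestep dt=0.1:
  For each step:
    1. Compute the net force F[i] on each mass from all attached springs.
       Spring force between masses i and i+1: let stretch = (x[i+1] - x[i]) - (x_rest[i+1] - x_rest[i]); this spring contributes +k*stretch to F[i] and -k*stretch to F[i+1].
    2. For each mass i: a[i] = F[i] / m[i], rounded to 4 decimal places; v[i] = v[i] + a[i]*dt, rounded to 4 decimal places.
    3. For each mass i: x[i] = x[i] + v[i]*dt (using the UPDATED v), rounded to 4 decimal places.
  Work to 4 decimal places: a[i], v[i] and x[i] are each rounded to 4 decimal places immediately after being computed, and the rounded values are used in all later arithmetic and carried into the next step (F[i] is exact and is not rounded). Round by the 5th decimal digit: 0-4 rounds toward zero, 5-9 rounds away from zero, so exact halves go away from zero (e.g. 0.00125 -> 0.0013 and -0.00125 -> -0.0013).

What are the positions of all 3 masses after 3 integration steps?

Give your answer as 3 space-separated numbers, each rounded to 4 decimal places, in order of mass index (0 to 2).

Answer: 6.6578 9.6844 16.6578

Derivation:
Step 0: x=[7.0000 9.0000 17.0000] v=[0.0000 0.0000 0.0000]
Step 1: x=[6.9400 9.1200 16.9400] v=[-0.6000 1.2000 -0.6000]
Step 2: x=[6.8236 9.3528 16.8236] v=[-1.1640 2.3280 -1.1640]
Step 3: x=[6.6578 9.6844 16.6578] v=[-1.6582 3.3163 -1.6582]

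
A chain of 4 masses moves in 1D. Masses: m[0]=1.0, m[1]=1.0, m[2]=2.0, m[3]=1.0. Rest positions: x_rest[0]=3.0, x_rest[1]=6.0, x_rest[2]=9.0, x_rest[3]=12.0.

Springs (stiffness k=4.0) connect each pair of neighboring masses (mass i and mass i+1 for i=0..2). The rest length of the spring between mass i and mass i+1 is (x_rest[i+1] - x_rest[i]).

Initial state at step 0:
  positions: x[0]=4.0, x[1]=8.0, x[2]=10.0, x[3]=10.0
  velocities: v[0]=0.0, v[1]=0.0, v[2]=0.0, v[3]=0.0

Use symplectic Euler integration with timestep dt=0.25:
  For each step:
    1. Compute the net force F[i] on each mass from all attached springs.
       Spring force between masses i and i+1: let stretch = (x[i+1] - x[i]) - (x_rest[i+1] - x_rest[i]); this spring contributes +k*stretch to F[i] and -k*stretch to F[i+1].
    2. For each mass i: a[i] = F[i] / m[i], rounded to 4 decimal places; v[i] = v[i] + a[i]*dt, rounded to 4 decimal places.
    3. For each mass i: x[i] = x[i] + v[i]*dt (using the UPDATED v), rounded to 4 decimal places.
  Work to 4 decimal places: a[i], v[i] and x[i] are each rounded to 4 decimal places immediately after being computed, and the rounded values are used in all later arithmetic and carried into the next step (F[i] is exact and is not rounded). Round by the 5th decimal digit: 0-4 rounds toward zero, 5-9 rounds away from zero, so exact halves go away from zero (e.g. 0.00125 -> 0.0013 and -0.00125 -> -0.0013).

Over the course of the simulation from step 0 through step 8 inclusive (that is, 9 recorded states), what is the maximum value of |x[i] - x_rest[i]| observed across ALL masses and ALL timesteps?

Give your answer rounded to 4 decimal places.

Step 0: x=[4.0000 8.0000 10.0000 10.0000] v=[0.0000 0.0000 0.0000 0.0000]
Step 1: x=[4.2500 7.5000 9.7500 10.7500] v=[1.0000 -2.0000 -1.0000 3.0000]
Step 2: x=[4.5625 6.7500 9.3438 12.0000] v=[1.2500 -3.0000 -1.6250 5.0000]
Step 3: x=[4.6719 6.1016 8.9454 13.3360] v=[0.4375 -2.5937 -1.5938 5.3438]
Step 4: x=[4.3887 5.8067 8.7403 14.3243] v=[-1.1328 -1.1796 -0.8204 3.9532]
Step 5: x=[3.7100 5.8907 8.8665 14.6666] v=[-2.7148 0.3360 0.5048 1.3692]
Step 6: x=[2.8265 6.1735 9.3458 14.3089] v=[-3.5341 1.1311 1.9170 -1.4309]
Step 7: x=[2.0297 6.4126 10.0489 13.4604] v=[-3.1871 0.9564 2.8124 -3.3940]
Step 8: x=[1.5787 6.4651 10.7239 12.5090] v=[-1.8042 0.2098 2.7000 -3.8055]
Max displacement = 2.6666

Answer: 2.6666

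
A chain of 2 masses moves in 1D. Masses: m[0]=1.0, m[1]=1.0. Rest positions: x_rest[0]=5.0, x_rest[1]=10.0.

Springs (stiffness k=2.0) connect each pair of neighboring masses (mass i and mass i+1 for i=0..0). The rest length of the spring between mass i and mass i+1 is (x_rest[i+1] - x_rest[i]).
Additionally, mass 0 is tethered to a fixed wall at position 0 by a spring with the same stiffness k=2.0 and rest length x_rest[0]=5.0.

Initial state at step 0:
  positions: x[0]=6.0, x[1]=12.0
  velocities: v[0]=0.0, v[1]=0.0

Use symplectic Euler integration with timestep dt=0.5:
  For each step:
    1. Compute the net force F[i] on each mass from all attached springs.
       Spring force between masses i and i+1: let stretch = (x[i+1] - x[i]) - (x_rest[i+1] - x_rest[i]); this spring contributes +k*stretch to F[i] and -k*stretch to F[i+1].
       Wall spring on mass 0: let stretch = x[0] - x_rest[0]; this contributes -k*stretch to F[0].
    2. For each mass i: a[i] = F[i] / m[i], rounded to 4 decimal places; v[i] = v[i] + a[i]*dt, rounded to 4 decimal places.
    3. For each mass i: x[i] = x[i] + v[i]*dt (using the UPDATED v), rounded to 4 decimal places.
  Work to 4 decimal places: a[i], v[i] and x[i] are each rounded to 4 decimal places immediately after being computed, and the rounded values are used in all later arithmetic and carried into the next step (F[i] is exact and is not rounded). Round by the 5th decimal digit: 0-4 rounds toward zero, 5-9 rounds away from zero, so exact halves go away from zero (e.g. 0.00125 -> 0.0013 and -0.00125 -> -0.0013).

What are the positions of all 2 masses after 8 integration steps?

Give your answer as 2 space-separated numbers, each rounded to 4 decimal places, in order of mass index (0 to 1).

Step 0: x=[6.0000 12.0000] v=[0.0000 0.0000]
Step 1: x=[6.0000 11.5000] v=[0.0000 -1.0000]
Step 2: x=[5.7500 10.7500] v=[-0.5000 -1.5000]
Step 3: x=[5.1250 10.0000] v=[-1.2500 -1.5000]
Step 4: x=[4.3750 9.3125] v=[-1.5000 -1.3750]
Step 5: x=[3.9063 8.6563] v=[-0.9375 -1.3125]
Step 6: x=[3.8594 8.1251] v=[-0.0938 -1.0625]
Step 7: x=[4.0157 7.9610] v=[0.3125 -0.3282]
Step 8: x=[4.1368 8.3243] v=[0.2421 0.7265]

Answer: 4.1368 8.3243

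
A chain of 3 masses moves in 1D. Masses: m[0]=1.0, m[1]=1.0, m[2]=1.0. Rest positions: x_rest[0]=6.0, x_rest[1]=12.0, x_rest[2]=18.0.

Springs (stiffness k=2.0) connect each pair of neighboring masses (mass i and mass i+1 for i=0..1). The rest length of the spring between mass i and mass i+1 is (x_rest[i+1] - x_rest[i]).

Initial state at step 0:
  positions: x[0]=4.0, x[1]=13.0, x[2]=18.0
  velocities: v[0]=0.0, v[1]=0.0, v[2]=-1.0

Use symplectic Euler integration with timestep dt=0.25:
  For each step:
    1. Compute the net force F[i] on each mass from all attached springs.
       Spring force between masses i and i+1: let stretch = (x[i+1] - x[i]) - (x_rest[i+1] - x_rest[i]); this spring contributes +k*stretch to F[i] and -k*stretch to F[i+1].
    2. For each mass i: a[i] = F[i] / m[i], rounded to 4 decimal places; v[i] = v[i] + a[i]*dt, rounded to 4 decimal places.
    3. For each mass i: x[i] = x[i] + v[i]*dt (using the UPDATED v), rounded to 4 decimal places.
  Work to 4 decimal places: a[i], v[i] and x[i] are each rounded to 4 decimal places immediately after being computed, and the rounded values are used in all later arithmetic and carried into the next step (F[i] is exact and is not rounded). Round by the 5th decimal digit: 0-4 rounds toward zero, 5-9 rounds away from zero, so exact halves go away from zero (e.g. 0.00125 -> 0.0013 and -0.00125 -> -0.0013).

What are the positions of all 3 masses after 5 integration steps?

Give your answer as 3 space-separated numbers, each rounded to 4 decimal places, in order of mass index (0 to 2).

Answer: 6.6529 9.9087 17.1884

Derivation:
Step 0: x=[4.0000 13.0000 18.0000] v=[0.0000 0.0000 -1.0000]
Step 1: x=[4.3750 12.5000 17.8750] v=[1.5000 -2.0000 -0.5000]
Step 2: x=[5.0156 11.6563 17.8281] v=[2.5625 -3.3750 -0.1875]
Step 3: x=[5.7363 10.7539 17.7598] v=[2.8829 -3.6095 -0.2734]
Step 4: x=[6.3342 10.1001 17.5657] v=[2.3917 -2.6154 -0.7764]
Step 5: x=[6.6529 9.9087 17.1884] v=[1.2747 -0.7656 -1.5092]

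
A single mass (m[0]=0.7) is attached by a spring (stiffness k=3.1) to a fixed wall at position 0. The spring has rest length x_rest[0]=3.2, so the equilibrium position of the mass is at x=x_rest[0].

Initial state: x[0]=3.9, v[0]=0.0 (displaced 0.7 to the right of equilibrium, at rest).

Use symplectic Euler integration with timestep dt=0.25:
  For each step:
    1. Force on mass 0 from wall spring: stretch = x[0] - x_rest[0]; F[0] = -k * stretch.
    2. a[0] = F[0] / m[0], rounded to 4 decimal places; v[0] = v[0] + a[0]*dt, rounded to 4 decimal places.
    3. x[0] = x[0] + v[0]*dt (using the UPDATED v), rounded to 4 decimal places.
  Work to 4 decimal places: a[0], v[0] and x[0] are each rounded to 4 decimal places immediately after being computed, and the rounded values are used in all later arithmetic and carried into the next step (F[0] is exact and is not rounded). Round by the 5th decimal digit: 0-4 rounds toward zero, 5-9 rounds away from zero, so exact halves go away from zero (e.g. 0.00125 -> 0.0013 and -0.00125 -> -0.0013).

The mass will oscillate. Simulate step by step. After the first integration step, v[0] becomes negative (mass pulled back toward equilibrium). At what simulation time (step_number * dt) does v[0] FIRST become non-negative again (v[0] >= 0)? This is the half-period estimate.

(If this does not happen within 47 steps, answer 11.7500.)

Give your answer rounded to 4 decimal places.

Answer: 1.5000

Derivation:
Step 0: x=[3.9000] v=[0.0000]
Step 1: x=[3.7063] v=[-0.7750]
Step 2: x=[3.3724] v=[-1.3356]
Step 3: x=[2.9908] v=[-1.5265]
Step 4: x=[2.6671] v=[-1.2949]
Step 5: x=[2.4909] v=[-0.7049]
Step 6: x=[2.5110] v=[0.0802]
First v>=0 after going negative at step 6, time=1.5000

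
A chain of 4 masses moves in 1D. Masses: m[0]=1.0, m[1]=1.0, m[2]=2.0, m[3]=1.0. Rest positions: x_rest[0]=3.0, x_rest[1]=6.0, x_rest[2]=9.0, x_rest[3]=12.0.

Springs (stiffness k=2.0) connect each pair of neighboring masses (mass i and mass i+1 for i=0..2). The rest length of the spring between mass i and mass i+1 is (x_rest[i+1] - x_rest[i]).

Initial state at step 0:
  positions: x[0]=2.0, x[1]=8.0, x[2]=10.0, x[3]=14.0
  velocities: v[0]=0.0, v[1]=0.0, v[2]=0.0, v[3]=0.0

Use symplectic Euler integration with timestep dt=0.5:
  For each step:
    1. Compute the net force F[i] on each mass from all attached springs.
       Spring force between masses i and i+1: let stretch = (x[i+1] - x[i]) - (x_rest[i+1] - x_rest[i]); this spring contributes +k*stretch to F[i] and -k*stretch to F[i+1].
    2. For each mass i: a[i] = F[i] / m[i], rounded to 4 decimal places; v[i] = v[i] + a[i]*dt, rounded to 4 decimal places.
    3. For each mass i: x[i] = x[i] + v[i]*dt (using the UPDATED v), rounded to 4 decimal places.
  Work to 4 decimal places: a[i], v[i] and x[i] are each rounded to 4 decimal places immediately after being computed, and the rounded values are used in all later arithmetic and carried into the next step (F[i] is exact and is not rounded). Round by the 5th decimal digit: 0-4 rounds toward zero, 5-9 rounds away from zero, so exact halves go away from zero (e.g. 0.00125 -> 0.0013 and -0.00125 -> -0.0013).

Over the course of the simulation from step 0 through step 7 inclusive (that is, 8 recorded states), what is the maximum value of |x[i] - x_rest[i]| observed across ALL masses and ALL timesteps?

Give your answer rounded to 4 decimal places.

Step 0: x=[2.0000 8.0000 10.0000 14.0000] v=[0.0000 0.0000 0.0000 0.0000]
Step 1: x=[3.5000 6.0000 10.5000 13.5000] v=[3.0000 -4.0000 1.0000 -1.0000]
Step 2: x=[4.7500 5.0000 10.6250 13.0000] v=[2.5000 -2.0000 0.2500 -1.0000]
Step 3: x=[4.6250 6.6875 9.9375 12.8125] v=[-0.2500 3.3750 -1.3750 -0.3750]
Step 4: x=[4.0313 8.9688 9.1563 12.6875] v=[-1.1875 4.5625 -1.5625 -0.2500]
Step 5: x=[4.4063 8.8751 9.2110 12.2969] v=[0.7500 -0.1875 0.1094 -0.7812]
Step 6: x=[5.5157 6.7149 9.9532 11.8634] v=[2.2188 -4.3204 1.4844 -0.8671]
Step 7: x=[5.7247 5.5743 10.3634 11.9748] v=[0.4180 -2.2813 0.8204 0.2227]
Max displacement = 2.9688

Answer: 2.9688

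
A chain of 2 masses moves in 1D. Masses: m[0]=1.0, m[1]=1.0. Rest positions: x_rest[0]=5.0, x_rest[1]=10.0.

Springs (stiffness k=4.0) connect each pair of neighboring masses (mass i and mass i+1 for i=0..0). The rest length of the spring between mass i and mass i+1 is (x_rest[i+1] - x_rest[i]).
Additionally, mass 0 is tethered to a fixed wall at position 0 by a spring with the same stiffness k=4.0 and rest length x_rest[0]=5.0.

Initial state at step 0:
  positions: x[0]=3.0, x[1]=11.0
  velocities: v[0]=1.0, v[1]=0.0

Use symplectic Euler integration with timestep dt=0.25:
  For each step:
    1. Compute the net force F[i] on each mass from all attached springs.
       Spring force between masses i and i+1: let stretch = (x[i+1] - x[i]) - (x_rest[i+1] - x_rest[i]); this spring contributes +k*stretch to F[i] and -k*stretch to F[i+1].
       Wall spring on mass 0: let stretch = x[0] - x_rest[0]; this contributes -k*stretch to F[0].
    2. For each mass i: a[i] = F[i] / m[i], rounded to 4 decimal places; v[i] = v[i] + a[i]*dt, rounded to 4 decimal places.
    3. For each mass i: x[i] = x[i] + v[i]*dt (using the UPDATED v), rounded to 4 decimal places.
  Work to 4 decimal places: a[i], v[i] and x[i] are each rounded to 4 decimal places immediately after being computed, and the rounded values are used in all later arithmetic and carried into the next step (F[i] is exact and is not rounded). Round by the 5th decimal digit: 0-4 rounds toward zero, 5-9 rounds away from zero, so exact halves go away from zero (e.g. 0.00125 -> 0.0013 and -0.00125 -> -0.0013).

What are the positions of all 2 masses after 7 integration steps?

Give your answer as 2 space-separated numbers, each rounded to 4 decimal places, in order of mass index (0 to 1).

Answer: 3.0829 11.7662

Derivation:
Step 0: x=[3.0000 11.0000] v=[1.0000 0.0000]
Step 1: x=[4.5000 10.2500] v=[6.0000 -3.0000]
Step 2: x=[6.3125 9.3125] v=[7.2500 -3.7500]
Step 3: x=[7.2969 8.8750] v=[3.9375 -1.7500]
Step 4: x=[6.8516 9.2930] v=[-1.7813 1.6719]
Step 5: x=[5.3037 10.3506] v=[-6.1915 4.2305]
Step 6: x=[3.6916 11.3965] v=[-6.4483 4.1836]
Step 7: x=[3.0829 11.7662] v=[-2.4350 1.4787]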